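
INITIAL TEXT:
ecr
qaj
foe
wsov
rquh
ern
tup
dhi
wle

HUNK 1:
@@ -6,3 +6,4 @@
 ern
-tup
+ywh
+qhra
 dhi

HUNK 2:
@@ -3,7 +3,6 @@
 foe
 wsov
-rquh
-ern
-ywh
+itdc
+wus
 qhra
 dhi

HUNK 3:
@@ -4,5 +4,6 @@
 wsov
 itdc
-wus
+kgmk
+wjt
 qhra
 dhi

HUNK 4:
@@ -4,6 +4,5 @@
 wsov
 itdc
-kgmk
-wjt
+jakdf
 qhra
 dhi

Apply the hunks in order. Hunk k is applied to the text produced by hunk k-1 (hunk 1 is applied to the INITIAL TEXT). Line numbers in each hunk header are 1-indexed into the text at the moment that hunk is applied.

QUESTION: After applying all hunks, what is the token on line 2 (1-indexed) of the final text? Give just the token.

Answer: qaj

Derivation:
Hunk 1: at line 6 remove [tup] add [ywh,qhra] -> 10 lines: ecr qaj foe wsov rquh ern ywh qhra dhi wle
Hunk 2: at line 3 remove [rquh,ern,ywh] add [itdc,wus] -> 9 lines: ecr qaj foe wsov itdc wus qhra dhi wle
Hunk 3: at line 4 remove [wus] add [kgmk,wjt] -> 10 lines: ecr qaj foe wsov itdc kgmk wjt qhra dhi wle
Hunk 4: at line 4 remove [kgmk,wjt] add [jakdf] -> 9 lines: ecr qaj foe wsov itdc jakdf qhra dhi wle
Final line 2: qaj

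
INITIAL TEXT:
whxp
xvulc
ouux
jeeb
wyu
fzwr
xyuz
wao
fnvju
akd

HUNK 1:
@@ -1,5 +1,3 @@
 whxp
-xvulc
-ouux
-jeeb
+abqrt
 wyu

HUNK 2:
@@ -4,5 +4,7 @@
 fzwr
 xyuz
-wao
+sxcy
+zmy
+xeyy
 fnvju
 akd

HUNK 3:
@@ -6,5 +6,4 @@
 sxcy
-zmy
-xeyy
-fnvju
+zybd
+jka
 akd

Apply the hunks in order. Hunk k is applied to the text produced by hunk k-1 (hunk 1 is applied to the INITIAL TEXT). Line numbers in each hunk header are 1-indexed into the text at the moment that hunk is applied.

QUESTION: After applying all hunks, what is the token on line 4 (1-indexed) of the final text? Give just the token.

Answer: fzwr

Derivation:
Hunk 1: at line 1 remove [xvulc,ouux,jeeb] add [abqrt] -> 8 lines: whxp abqrt wyu fzwr xyuz wao fnvju akd
Hunk 2: at line 4 remove [wao] add [sxcy,zmy,xeyy] -> 10 lines: whxp abqrt wyu fzwr xyuz sxcy zmy xeyy fnvju akd
Hunk 3: at line 6 remove [zmy,xeyy,fnvju] add [zybd,jka] -> 9 lines: whxp abqrt wyu fzwr xyuz sxcy zybd jka akd
Final line 4: fzwr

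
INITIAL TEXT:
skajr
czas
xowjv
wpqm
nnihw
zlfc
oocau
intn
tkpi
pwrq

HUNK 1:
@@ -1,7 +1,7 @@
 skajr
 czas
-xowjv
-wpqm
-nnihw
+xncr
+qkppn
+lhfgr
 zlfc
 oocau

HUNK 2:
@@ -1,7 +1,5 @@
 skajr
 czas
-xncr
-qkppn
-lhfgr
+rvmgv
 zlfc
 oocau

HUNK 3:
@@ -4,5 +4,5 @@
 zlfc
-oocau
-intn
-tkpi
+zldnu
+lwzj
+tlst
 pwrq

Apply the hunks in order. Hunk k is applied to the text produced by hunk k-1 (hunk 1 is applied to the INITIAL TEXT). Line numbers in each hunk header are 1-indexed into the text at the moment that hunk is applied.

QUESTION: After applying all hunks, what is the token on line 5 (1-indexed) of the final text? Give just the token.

Answer: zldnu

Derivation:
Hunk 1: at line 1 remove [xowjv,wpqm,nnihw] add [xncr,qkppn,lhfgr] -> 10 lines: skajr czas xncr qkppn lhfgr zlfc oocau intn tkpi pwrq
Hunk 2: at line 1 remove [xncr,qkppn,lhfgr] add [rvmgv] -> 8 lines: skajr czas rvmgv zlfc oocau intn tkpi pwrq
Hunk 3: at line 4 remove [oocau,intn,tkpi] add [zldnu,lwzj,tlst] -> 8 lines: skajr czas rvmgv zlfc zldnu lwzj tlst pwrq
Final line 5: zldnu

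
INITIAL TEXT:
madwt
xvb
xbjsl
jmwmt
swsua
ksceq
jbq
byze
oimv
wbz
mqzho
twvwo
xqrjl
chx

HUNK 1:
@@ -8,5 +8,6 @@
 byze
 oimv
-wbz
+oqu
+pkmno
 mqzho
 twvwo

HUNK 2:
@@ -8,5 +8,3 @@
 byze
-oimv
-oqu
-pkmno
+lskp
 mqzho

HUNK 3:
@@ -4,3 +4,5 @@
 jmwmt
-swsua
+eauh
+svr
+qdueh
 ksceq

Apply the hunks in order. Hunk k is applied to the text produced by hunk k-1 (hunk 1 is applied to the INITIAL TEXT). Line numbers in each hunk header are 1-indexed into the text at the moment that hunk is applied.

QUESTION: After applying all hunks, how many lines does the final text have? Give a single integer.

Answer: 15

Derivation:
Hunk 1: at line 8 remove [wbz] add [oqu,pkmno] -> 15 lines: madwt xvb xbjsl jmwmt swsua ksceq jbq byze oimv oqu pkmno mqzho twvwo xqrjl chx
Hunk 2: at line 8 remove [oimv,oqu,pkmno] add [lskp] -> 13 lines: madwt xvb xbjsl jmwmt swsua ksceq jbq byze lskp mqzho twvwo xqrjl chx
Hunk 3: at line 4 remove [swsua] add [eauh,svr,qdueh] -> 15 lines: madwt xvb xbjsl jmwmt eauh svr qdueh ksceq jbq byze lskp mqzho twvwo xqrjl chx
Final line count: 15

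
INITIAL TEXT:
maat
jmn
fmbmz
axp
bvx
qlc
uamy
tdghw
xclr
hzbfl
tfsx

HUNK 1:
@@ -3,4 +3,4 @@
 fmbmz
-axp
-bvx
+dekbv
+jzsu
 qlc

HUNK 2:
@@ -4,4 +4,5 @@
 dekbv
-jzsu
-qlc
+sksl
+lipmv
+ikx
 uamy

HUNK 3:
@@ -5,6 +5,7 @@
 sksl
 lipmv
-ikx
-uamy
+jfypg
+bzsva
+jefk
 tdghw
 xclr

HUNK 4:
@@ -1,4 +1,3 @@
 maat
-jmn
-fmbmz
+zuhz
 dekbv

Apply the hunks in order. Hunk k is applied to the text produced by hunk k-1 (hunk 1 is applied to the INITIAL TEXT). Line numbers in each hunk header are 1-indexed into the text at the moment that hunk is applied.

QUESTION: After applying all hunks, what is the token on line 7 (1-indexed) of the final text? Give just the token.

Hunk 1: at line 3 remove [axp,bvx] add [dekbv,jzsu] -> 11 lines: maat jmn fmbmz dekbv jzsu qlc uamy tdghw xclr hzbfl tfsx
Hunk 2: at line 4 remove [jzsu,qlc] add [sksl,lipmv,ikx] -> 12 lines: maat jmn fmbmz dekbv sksl lipmv ikx uamy tdghw xclr hzbfl tfsx
Hunk 3: at line 5 remove [ikx,uamy] add [jfypg,bzsva,jefk] -> 13 lines: maat jmn fmbmz dekbv sksl lipmv jfypg bzsva jefk tdghw xclr hzbfl tfsx
Hunk 4: at line 1 remove [jmn,fmbmz] add [zuhz] -> 12 lines: maat zuhz dekbv sksl lipmv jfypg bzsva jefk tdghw xclr hzbfl tfsx
Final line 7: bzsva

Answer: bzsva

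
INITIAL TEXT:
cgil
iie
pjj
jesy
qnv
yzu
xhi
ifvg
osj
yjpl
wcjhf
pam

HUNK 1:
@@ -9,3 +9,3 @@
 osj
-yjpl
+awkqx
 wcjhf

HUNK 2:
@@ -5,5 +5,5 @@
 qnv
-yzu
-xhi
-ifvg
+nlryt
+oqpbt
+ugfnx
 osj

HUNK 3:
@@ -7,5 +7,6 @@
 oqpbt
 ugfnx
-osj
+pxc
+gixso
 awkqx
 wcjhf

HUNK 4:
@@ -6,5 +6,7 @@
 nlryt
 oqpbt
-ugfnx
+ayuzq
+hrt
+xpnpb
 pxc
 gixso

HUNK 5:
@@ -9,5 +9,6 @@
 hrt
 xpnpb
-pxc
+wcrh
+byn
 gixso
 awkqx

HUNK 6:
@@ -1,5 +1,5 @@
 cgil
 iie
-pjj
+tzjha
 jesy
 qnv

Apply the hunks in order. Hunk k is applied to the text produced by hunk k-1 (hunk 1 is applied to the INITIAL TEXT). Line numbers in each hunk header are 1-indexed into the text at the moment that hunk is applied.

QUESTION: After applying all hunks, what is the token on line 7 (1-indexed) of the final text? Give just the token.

Hunk 1: at line 9 remove [yjpl] add [awkqx] -> 12 lines: cgil iie pjj jesy qnv yzu xhi ifvg osj awkqx wcjhf pam
Hunk 2: at line 5 remove [yzu,xhi,ifvg] add [nlryt,oqpbt,ugfnx] -> 12 lines: cgil iie pjj jesy qnv nlryt oqpbt ugfnx osj awkqx wcjhf pam
Hunk 3: at line 7 remove [osj] add [pxc,gixso] -> 13 lines: cgil iie pjj jesy qnv nlryt oqpbt ugfnx pxc gixso awkqx wcjhf pam
Hunk 4: at line 6 remove [ugfnx] add [ayuzq,hrt,xpnpb] -> 15 lines: cgil iie pjj jesy qnv nlryt oqpbt ayuzq hrt xpnpb pxc gixso awkqx wcjhf pam
Hunk 5: at line 9 remove [pxc] add [wcrh,byn] -> 16 lines: cgil iie pjj jesy qnv nlryt oqpbt ayuzq hrt xpnpb wcrh byn gixso awkqx wcjhf pam
Hunk 6: at line 1 remove [pjj] add [tzjha] -> 16 lines: cgil iie tzjha jesy qnv nlryt oqpbt ayuzq hrt xpnpb wcrh byn gixso awkqx wcjhf pam
Final line 7: oqpbt

Answer: oqpbt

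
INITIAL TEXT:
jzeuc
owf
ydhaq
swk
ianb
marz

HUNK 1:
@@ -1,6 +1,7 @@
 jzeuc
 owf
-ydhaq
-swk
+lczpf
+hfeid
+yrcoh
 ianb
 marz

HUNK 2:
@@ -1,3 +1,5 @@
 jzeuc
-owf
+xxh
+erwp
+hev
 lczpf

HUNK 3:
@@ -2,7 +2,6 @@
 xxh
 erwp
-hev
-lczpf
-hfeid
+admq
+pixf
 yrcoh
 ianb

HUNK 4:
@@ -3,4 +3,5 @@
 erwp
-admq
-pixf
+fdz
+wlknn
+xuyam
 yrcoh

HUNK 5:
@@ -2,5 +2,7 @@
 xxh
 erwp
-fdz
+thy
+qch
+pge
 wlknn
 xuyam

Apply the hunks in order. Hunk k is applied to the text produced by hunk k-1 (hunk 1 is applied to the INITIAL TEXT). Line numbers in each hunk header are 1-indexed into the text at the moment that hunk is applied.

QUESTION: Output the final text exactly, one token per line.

Hunk 1: at line 1 remove [ydhaq,swk] add [lczpf,hfeid,yrcoh] -> 7 lines: jzeuc owf lczpf hfeid yrcoh ianb marz
Hunk 2: at line 1 remove [owf] add [xxh,erwp,hev] -> 9 lines: jzeuc xxh erwp hev lczpf hfeid yrcoh ianb marz
Hunk 3: at line 2 remove [hev,lczpf,hfeid] add [admq,pixf] -> 8 lines: jzeuc xxh erwp admq pixf yrcoh ianb marz
Hunk 4: at line 3 remove [admq,pixf] add [fdz,wlknn,xuyam] -> 9 lines: jzeuc xxh erwp fdz wlknn xuyam yrcoh ianb marz
Hunk 5: at line 2 remove [fdz] add [thy,qch,pge] -> 11 lines: jzeuc xxh erwp thy qch pge wlknn xuyam yrcoh ianb marz

Answer: jzeuc
xxh
erwp
thy
qch
pge
wlknn
xuyam
yrcoh
ianb
marz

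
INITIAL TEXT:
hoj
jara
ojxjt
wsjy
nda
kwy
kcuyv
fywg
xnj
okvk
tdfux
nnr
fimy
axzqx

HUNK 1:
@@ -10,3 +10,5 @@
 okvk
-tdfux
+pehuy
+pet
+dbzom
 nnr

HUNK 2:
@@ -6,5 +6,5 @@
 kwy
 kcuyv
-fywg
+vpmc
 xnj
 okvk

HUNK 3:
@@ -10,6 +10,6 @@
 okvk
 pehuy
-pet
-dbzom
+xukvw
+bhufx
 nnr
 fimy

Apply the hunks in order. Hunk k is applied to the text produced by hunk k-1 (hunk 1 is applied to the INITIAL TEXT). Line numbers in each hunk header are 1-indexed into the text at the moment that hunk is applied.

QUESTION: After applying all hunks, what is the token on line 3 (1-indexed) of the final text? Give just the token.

Hunk 1: at line 10 remove [tdfux] add [pehuy,pet,dbzom] -> 16 lines: hoj jara ojxjt wsjy nda kwy kcuyv fywg xnj okvk pehuy pet dbzom nnr fimy axzqx
Hunk 2: at line 6 remove [fywg] add [vpmc] -> 16 lines: hoj jara ojxjt wsjy nda kwy kcuyv vpmc xnj okvk pehuy pet dbzom nnr fimy axzqx
Hunk 3: at line 10 remove [pet,dbzom] add [xukvw,bhufx] -> 16 lines: hoj jara ojxjt wsjy nda kwy kcuyv vpmc xnj okvk pehuy xukvw bhufx nnr fimy axzqx
Final line 3: ojxjt

Answer: ojxjt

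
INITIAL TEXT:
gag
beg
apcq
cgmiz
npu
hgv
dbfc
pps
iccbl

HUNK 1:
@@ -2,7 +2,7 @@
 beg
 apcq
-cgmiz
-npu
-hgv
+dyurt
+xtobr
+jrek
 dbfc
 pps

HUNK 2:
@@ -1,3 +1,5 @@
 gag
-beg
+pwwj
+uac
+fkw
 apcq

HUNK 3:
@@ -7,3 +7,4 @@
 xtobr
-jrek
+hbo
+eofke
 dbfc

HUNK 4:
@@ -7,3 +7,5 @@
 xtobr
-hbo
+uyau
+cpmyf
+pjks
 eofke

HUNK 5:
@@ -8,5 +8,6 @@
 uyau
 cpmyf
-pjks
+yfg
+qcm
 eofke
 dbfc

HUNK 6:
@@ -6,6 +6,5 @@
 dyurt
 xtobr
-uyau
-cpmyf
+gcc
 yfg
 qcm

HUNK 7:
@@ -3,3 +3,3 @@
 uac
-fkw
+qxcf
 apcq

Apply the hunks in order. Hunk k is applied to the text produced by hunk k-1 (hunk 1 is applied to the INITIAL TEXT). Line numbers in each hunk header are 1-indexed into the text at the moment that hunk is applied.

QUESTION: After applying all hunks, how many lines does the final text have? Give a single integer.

Hunk 1: at line 2 remove [cgmiz,npu,hgv] add [dyurt,xtobr,jrek] -> 9 lines: gag beg apcq dyurt xtobr jrek dbfc pps iccbl
Hunk 2: at line 1 remove [beg] add [pwwj,uac,fkw] -> 11 lines: gag pwwj uac fkw apcq dyurt xtobr jrek dbfc pps iccbl
Hunk 3: at line 7 remove [jrek] add [hbo,eofke] -> 12 lines: gag pwwj uac fkw apcq dyurt xtobr hbo eofke dbfc pps iccbl
Hunk 4: at line 7 remove [hbo] add [uyau,cpmyf,pjks] -> 14 lines: gag pwwj uac fkw apcq dyurt xtobr uyau cpmyf pjks eofke dbfc pps iccbl
Hunk 5: at line 8 remove [pjks] add [yfg,qcm] -> 15 lines: gag pwwj uac fkw apcq dyurt xtobr uyau cpmyf yfg qcm eofke dbfc pps iccbl
Hunk 6: at line 6 remove [uyau,cpmyf] add [gcc] -> 14 lines: gag pwwj uac fkw apcq dyurt xtobr gcc yfg qcm eofke dbfc pps iccbl
Hunk 7: at line 3 remove [fkw] add [qxcf] -> 14 lines: gag pwwj uac qxcf apcq dyurt xtobr gcc yfg qcm eofke dbfc pps iccbl
Final line count: 14

Answer: 14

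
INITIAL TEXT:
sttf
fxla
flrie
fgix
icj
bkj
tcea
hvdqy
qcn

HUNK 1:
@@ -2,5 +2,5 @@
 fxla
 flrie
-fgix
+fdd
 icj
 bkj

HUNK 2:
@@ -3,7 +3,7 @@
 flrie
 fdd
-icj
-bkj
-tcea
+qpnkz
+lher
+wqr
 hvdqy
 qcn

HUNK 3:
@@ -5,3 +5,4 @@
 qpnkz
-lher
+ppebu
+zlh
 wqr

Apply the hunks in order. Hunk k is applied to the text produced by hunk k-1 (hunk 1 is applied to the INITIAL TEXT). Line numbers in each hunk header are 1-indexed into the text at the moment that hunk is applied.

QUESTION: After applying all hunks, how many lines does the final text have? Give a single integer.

Hunk 1: at line 2 remove [fgix] add [fdd] -> 9 lines: sttf fxla flrie fdd icj bkj tcea hvdqy qcn
Hunk 2: at line 3 remove [icj,bkj,tcea] add [qpnkz,lher,wqr] -> 9 lines: sttf fxla flrie fdd qpnkz lher wqr hvdqy qcn
Hunk 3: at line 5 remove [lher] add [ppebu,zlh] -> 10 lines: sttf fxla flrie fdd qpnkz ppebu zlh wqr hvdqy qcn
Final line count: 10

Answer: 10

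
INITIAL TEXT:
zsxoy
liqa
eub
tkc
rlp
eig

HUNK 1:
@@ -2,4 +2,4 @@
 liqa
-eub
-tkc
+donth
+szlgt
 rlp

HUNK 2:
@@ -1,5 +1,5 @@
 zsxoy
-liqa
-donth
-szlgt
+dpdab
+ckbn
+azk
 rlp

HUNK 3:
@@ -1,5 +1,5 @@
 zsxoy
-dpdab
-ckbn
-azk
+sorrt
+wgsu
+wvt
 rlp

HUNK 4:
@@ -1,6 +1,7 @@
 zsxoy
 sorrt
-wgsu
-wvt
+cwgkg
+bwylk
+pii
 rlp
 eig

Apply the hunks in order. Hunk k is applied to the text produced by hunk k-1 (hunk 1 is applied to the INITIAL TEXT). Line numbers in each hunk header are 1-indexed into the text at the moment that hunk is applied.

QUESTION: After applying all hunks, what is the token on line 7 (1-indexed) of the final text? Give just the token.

Answer: eig

Derivation:
Hunk 1: at line 2 remove [eub,tkc] add [donth,szlgt] -> 6 lines: zsxoy liqa donth szlgt rlp eig
Hunk 2: at line 1 remove [liqa,donth,szlgt] add [dpdab,ckbn,azk] -> 6 lines: zsxoy dpdab ckbn azk rlp eig
Hunk 3: at line 1 remove [dpdab,ckbn,azk] add [sorrt,wgsu,wvt] -> 6 lines: zsxoy sorrt wgsu wvt rlp eig
Hunk 4: at line 1 remove [wgsu,wvt] add [cwgkg,bwylk,pii] -> 7 lines: zsxoy sorrt cwgkg bwylk pii rlp eig
Final line 7: eig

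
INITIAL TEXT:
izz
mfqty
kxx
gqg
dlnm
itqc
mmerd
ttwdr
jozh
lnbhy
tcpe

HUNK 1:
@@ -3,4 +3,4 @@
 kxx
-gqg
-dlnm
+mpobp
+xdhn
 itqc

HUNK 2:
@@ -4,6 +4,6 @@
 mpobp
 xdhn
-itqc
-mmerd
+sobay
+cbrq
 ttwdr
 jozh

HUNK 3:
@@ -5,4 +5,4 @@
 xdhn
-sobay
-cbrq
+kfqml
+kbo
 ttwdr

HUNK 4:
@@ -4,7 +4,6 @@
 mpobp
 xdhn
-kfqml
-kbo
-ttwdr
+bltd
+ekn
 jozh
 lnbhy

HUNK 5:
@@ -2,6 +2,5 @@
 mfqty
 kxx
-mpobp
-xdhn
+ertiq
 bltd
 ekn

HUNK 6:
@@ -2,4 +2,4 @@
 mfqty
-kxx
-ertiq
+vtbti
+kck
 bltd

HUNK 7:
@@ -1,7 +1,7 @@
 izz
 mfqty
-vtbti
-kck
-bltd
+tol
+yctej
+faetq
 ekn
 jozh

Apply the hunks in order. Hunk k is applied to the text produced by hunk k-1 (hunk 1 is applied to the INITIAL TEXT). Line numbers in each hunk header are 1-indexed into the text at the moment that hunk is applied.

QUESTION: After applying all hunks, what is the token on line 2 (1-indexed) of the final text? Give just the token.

Hunk 1: at line 3 remove [gqg,dlnm] add [mpobp,xdhn] -> 11 lines: izz mfqty kxx mpobp xdhn itqc mmerd ttwdr jozh lnbhy tcpe
Hunk 2: at line 4 remove [itqc,mmerd] add [sobay,cbrq] -> 11 lines: izz mfqty kxx mpobp xdhn sobay cbrq ttwdr jozh lnbhy tcpe
Hunk 3: at line 5 remove [sobay,cbrq] add [kfqml,kbo] -> 11 lines: izz mfqty kxx mpobp xdhn kfqml kbo ttwdr jozh lnbhy tcpe
Hunk 4: at line 4 remove [kfqml,kbo,ttwdr] add [bltd,ekn] -> 10 lines: izz mfqty kxx mpobp xdhn bltd ekn jozh lnbhy tcpe
Hunk 5: at line 2 remove [mpobp,xdhn] add [ertiq] -> 9 lines: izz mfqty kxx ertiq bltd ekn jozh lnbhy tcpe
Hunk 6: at line 2 remove [kxx,ertiq] add [vtbti,kck] -> 9 lines: izz mfqty vtbti kck bltd ekn jozh lnbhy tcpe
Hunk 7: at line 1 remove [vtbti,kck,bltd] add [tol,yctej,faetq] -> 9 lines: izz mfqty tol yctej faetq ekn jozh lnbhy tcpe
Final line 2: mfqty

Answer: mfqty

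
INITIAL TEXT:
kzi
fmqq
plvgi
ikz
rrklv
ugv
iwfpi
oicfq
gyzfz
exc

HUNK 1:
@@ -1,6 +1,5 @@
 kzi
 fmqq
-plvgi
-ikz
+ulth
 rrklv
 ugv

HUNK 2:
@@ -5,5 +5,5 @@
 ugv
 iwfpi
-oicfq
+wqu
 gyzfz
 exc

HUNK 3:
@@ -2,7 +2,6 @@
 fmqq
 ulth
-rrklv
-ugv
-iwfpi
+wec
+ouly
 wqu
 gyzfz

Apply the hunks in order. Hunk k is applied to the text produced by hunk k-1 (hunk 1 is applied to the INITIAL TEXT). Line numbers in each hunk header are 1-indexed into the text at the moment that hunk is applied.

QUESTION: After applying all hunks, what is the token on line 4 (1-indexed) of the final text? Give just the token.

Answer: wec

Derivation:
Hunk 1: at line 1 remove [plvgi,ikz] add [ulth] -> 9 lines: kzi fmqq ulth rrklv ugv iwfpi oicfq gyzfz exc
Hunk 2: at line 5 remove [oicfq] add [wqu] -> 9 lines: kzi fmqq ulth rrklv ugv iwfpi wqu gyzfz exc
Hunk 3: at line 2 remove [rrklv,ugv,iwfpi] add [wec,ouly] -> 8 lines: kzi fmqq ulth wec ouly wqu gyzfz exc
Final line 4: wec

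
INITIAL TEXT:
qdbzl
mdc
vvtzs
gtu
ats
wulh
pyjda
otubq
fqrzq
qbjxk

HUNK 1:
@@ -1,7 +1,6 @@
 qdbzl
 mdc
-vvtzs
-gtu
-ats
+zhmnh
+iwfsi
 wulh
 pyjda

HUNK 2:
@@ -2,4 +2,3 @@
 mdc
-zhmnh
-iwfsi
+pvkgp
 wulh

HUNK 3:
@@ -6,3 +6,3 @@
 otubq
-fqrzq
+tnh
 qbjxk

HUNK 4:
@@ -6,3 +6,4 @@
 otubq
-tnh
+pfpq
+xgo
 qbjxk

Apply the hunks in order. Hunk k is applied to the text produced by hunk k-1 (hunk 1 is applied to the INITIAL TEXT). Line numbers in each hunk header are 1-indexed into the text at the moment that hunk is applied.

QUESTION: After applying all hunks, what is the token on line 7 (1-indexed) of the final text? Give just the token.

Hunk 1: at line 1 remove [vvtzs,gtu,ats] add [zhmnh,iwfsi] -> 9 lines: qdbzl mdc zhmnh iwfsi wulh pyjda otubq fqrzq qbjxk
Hunk 2: at line 2 remove [zhmnh,iwfsi] add [pvkgp] -> 8 lines: qdbzl mdc pvkgp wulh pyjda otubq fqrzq qbjxk
Hunk 3: at line 6 remove [fqrzq] add [tnh] -> 8 lines: qdbzl mdc pvkgp wulh pyjda otubq tnh qbjxk
Hunk 4: at line 6 remove [tnh] add [pfpq,xgo] -> 9 lines: qdbzl mdc pvkgp wulh pyjda otubq pfpq xgo qbjxk
Final line 7: pfpq

Answer: pfpq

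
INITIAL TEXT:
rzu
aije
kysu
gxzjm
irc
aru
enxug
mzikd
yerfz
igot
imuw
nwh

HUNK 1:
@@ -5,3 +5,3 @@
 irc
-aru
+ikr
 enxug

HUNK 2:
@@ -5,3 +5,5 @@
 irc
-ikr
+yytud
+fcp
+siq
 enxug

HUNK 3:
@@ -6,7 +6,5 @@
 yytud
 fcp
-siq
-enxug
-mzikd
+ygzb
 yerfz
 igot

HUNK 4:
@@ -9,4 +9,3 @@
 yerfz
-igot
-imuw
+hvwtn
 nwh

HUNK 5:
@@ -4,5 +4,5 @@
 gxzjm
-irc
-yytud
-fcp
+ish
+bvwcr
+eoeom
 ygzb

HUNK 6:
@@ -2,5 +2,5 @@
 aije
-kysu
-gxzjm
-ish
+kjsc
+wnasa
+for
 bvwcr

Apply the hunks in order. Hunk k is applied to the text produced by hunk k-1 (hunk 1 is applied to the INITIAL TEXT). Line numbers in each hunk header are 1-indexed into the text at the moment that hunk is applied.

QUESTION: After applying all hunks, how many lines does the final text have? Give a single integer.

Hunk 1: at line 5 remove [aru] add [ikr] -> 12 lines: rzu aije kysu gxzjm irc ikr enxug mzikd yerfz igot imuw nwh
Hunk 2: at line 5 remove [ikr] add [yytud,fcp,siq] -> 14 lines: rzu aije kysu gxzjm irc yytud fcp siq enxug mzikd yerfz igot imuw nwh
Hunk 3: at line 6 remove [siq,enxug,mzikd] add [ygzb] -> 12 lines: rzu aije kysu gxzjm irc yytud fcp ygzb yerfz igot imuw nwh
Hunk 4: at line 9 remove [igot,imuw] add [hvwtn] -> 11 lines: rzu aije kysu gxzjm irc yytud fcp ygzb yerfz hvwtn nwh
Hunk 5: at line 4 remove [irc,yytud,fcp] add [ish,bvwcr,eoeom] -> 11 lines: rzu aije kysu gxzjm ish bvwcr eoeom ygzb yerfz hvwtn nwh
Hunk 6: at line 2 remove [kysu,gxzjm,ish] add [kjsc,wnasa,for] -> 11 lines: rzu aije kjsc wnasa for bvwcr eoeom ygzb yerfz hvwtn nwh
Final line count: 11

Answer: 11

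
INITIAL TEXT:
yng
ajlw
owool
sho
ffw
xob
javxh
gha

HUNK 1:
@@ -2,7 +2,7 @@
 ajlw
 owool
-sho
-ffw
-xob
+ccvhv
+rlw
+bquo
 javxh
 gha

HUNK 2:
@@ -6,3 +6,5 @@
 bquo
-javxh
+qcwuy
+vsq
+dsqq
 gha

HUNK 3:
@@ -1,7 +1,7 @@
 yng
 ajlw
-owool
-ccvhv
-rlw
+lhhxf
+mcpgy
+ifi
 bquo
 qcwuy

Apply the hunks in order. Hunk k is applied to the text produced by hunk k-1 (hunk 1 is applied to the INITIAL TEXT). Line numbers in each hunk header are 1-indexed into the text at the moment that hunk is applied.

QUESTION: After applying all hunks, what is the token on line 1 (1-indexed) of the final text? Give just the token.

Answer: yng

Derivation:
Hunk 1: at line 2 remove [sho,ffw,xob] add [ccvhv,rlw,bquo] -> 8 lines: yng ajlw owool ccvhv rlw bquo javxh gha
Hunk 2: at line 6 remove [javxh] add [qcwuy,vsq,dsqq] -> 10 lines: yng ajlw owool ccvhv rlw bquo qcwuy vsq dsqq gha
Hunk 3: at line 1 remove [owool,ccvhv,rlw] add [lhhxf,mcpgy,ifi] -> 10 lines: yng ajlw lhhxf mcpgy ifi bquo qcwuy vsq dsqq gha
Final line 1: yng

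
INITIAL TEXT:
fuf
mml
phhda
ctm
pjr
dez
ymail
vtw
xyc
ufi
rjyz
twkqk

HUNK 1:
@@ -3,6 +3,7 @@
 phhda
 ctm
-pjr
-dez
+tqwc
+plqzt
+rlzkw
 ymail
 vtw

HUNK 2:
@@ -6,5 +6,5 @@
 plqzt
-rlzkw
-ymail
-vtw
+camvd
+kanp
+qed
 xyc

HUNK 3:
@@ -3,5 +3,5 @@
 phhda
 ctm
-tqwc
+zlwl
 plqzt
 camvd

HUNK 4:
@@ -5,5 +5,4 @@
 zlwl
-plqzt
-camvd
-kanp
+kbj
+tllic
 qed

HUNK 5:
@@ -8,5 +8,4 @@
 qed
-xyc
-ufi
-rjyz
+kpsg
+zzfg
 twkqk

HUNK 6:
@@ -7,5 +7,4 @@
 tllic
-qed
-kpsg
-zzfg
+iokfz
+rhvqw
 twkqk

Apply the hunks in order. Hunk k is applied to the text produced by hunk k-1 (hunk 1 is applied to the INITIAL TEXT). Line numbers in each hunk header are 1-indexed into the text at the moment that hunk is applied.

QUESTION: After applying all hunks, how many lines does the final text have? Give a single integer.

Answer: 10

Derivation:
Hunk 1: at line 3 remove [pjr,dez] add [tqwc,plqzt,rlzkw] -> 13 lines: fuf mml phhda ctm tqwc plqzt rlzkw ymail vtw xyc ufi rjyz twkqk
Hunk 2: at line 6 remove [rlzkw,ymail,vtw] add [camvd,kanp,qed] -> 13 lines: fuf mml phhda ctm tqwc plqzt camvd kanp qed xyc ufi rjyz twkqk
Hunk 3: at line 3 remove [tqwc] add [zlwl] -> 13 lines: fuf mml phhda ctm zlwl plqzt camvd kanp qed xyc ufi rjyz twkqk
Hunk 4: at line 5 remove [plqzt,camvd,kanp] add [kbj,tllic] -> 12 lines: fuf mml phhda ctm zlwl kbj tllic qed xyc ufi rjyz twkqk
Hunk 5: at line 8 remove [xyc,ufi,rjyz] add [kpsg,zzfg] -> 11 lines: fuf mml phhda ctm zlwl kbj tllic qed kpsg zzfg twkqk
Hunk 6: at line 7 remove [qed,kpsg,zzfg] add [iokfz,rhvqw] -> 10 lines: fuf mml phhda ctm zlwl kbj tllic iokfz rhvqw twkqk
Final line count: 10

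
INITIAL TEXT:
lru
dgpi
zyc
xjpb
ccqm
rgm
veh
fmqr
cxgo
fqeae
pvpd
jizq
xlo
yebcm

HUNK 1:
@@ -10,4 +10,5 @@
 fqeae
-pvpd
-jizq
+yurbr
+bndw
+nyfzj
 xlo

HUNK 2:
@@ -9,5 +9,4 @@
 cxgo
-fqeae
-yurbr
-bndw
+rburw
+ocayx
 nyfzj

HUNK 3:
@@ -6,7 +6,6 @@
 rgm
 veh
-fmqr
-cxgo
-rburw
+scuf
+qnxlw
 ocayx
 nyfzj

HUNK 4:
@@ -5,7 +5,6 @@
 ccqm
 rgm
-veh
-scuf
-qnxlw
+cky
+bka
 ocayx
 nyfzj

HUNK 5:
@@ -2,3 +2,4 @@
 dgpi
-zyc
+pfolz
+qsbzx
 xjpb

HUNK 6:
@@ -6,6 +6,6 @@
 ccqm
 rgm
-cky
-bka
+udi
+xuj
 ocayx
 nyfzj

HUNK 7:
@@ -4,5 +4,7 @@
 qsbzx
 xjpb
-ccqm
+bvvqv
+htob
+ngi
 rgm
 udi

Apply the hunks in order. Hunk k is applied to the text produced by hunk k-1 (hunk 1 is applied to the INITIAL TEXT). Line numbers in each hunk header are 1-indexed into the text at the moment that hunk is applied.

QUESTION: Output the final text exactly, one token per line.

Answer: lru
dgpi
pfolz
qsbzx
xjpb
bvvqv
htob
ngi
rgm
udi
xuj
ocayx
nyfzj
xlo
yebcm

Derivation:
Hunk 1: at line 10 remove [pvpd,jizq] add [yurbr,bndw,nyfzj] -> 15 lines: lru dgpi zyc xjpb ccqm rgm veh fmqr cxgo fqeae yurbr bndw nyfzj xlo yebcm
Hunk 2: at line 9 remove [fqeae,yurbr,bndw] add [rburw,ocayx] -> 14 lines: lru dgpi zyc xjpb ccqm rgm veh fmqr cxgo rburw ocayx nyfzj xlo yebcm
Hunk 3: at line 6 remove [fmqr,cxgo,rburw] add [scuf,qnxlw] -> 13 lines: lru dgpi zyc xjpb ccqm rgm veh scuf qnxlw ocayx nyfzj xlo yebcm
Hunk 4: at line 5 remove [veh,scuf,qnxlw] add [cky,bka] -> 12 lines: lru dgpi zyc xjpb ccqm rgm cky bka ocayx nyfzj xlo yebcm
Hunk 5: at line 2 remove [zyc] add [pfolz,qsbzx] -> 13 lines: lru dgpi pfolz qsbzx xjpb ccqm rgm cky bka ocayx nyfzj xlo yebcm
Hunk 6: at line 6 remove [cky,bka] add [udi,xuj] -> 13 lines: lru dgpi pfolz qsbzx xjpb ccqm rgm udi xuj ocayx nyfzj xlo yebcm
Hunk 7: at line 4 remove [ccqm] add [bvvqv,htob,ngi] -> 15 lines: lru dgpi pfolz qsbzx xjpb bvvqv htob ngi rgm udi xuj ocayx nyfzj xlo yebcm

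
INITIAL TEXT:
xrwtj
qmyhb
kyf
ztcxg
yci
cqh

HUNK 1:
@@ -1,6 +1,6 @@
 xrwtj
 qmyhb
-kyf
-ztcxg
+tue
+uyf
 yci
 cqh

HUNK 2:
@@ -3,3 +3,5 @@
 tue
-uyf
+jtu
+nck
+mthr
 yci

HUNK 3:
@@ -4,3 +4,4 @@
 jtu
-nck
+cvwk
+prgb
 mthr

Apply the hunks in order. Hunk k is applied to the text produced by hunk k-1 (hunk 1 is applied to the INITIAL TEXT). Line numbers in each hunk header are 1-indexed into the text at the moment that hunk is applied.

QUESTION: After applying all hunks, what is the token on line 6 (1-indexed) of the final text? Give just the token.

Answer: prgb

Derivation:
Hunk 1: at line 1 remove [kyf,ztcxg] add [tue,uyf] -> 6 lines: xrwtj qmyhb tue uyf yci cqh
Hunk 2: at line 3 remove [uyf] add [jtu,nck,mthr] -> 8 lines: xrwtj qmyhb tue jtu nck mthr yci cqh
Hunk 3: at line 4 remove [nck] add [cvwk,prgb] -> 9 lines: xrwtj qmyhb tue jtu cvwk prgb mthr yci cqh
Final line 6: prgb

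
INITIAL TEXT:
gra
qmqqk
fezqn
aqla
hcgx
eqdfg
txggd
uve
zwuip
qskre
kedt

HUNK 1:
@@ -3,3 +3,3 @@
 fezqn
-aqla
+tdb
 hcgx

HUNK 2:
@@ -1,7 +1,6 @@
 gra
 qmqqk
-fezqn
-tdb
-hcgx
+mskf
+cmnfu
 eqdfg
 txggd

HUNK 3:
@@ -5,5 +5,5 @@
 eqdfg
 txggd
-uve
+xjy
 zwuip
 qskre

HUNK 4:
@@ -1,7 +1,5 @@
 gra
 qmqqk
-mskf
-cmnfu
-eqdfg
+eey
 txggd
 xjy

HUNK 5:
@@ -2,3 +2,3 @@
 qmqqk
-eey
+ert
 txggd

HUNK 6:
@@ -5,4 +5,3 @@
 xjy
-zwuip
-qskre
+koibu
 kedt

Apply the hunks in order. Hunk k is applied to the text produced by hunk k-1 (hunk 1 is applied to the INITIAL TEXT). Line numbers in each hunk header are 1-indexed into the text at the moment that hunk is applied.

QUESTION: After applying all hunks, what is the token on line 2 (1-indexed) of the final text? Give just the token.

Answer: qmqqk

Derivation:
Hunk 1: at line 3 remove [aqla] add [tdb] -> 11 lines: gra qmqqk fezqn tdb hcgx eqdfg txggd uve zwuip qskre kedt
Hunk 2: at line 1 remove [fezqn,tdb,hcgx] add [mskf,cmnfu] -> 10 lines: gra qmqqk mskf cmnfu eqdfg txggd uve zwuip qskre kedt
Hunk 3: at line 5 remove [uve] add [xjy] -> 10 lines: gra qmqqk mskf cmnfu eqdfg txggd xjy zwuip qskre kedt
Hunk 4: at line 1 remove [mskf,cmnfu,eqdfg] add [eey] -> 8 lines: gra qmqqk eey txggd xjy zwuip qskre kedt
Hunk 5: at line 2 remove [eey] add [ert] -> 8 lines: gra qmqqk ert txggd xjy zwuip qskre kedt
Hunk 6: at line 5 remove [zwuip,qskre] add [koibu] -> 7 lines: gra qmqqk ert txggd xjy koibu kedt
Final line 2: qmqqk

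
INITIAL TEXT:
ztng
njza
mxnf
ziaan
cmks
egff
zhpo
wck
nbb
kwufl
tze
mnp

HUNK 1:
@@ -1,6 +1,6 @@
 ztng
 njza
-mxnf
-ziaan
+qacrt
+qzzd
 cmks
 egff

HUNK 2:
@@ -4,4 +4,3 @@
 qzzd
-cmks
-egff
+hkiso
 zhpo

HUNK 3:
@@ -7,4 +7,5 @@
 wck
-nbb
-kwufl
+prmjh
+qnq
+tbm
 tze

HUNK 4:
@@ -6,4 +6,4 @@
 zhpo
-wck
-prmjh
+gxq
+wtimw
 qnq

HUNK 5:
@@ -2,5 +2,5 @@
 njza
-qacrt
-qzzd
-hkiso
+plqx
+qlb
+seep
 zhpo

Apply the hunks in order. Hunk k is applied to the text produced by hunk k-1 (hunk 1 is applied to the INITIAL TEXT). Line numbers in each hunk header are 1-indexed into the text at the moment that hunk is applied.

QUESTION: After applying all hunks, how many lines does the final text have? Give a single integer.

Answer: 12

Derivation:
Hunk 1: at line 1 remove [mxnf,ziaan] add [qacrt,qzzd] -> 12 lines: ztng njza qacrt qzzd cmks egff zhpo wck nbb kwufl tze mnp
Hunk 2: at line 4 remove [cmks,egff] add [hkiso] -> 11 lines: ztng njza qacrt qzzd hkiso zhpo wck nbb kwufl tze mnp
Hunk 3: at line 7 remove [nbb,kwufl] add [prmjh,qnq,tbm] -> 12 lines: ztng njza qacrt qzzd hkiso zhpo wck prmjh qnq tbm tze mnp
Hunk 4: at line 6 remove [wck,prmjh] add [gxq,wtimw] -> 12 lines: ztng njza qacrt qzzd hkiso zhpo gxq wtimw qnq tbm tze mnp
Hunk 5: at line 2 remove [qacrt,qzzd,hkiso] add [plqx,qlb,seep] -> 12 lines: ztng njza plqx qlb seep zhpo gxq wtimw qnq tbm tze mnp
Final line count: 12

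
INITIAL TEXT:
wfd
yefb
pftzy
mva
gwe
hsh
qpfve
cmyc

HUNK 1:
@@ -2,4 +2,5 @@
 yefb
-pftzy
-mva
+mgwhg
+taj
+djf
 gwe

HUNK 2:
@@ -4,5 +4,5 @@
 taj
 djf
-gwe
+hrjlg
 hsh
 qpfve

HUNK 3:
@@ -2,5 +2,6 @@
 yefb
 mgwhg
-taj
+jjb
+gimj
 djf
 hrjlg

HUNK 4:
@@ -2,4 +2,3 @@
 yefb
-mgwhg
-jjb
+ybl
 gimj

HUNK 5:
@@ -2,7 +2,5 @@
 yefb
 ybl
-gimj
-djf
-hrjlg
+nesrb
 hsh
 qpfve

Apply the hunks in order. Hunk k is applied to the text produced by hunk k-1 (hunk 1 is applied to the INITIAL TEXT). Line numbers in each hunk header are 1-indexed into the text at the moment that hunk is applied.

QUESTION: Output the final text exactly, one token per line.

Hunk 1: at line 2 remove [pftzy,mva] add [mgwhg,taj,djf] -> 9 lines: wfd yefb mgwhg taj djf gwe hsh qpfve cmyc
Hunk 2: at line 4 remove [gwe] add [hrjlg] -> 9 lines: wfd yefb mgwhg taj djf hrjlg hsh qpfve cmyc
Hunk 3: at line 2 remove [taj] add [jjb,gimj] -> 10 lines: wfd yefb mgwhg jjb gimj djf hrjlg hsh qpfve cmyc
Hunk 4: at line 2 remove [mgwhg,jjb] add [ybl] -> 9 lines: wfd yefb ybl gimj djf hrjlg hsh qpfve cmyc
Hunk 5: at line 2 remove [gimj,djf,hrjlg] add [nesrb] -> 7 lines: wfd yefb ybl nesrb hsh qpfve cmyc

Answer: wfd
yefb
ybl
nesrb
hsh
qpfve
cmyc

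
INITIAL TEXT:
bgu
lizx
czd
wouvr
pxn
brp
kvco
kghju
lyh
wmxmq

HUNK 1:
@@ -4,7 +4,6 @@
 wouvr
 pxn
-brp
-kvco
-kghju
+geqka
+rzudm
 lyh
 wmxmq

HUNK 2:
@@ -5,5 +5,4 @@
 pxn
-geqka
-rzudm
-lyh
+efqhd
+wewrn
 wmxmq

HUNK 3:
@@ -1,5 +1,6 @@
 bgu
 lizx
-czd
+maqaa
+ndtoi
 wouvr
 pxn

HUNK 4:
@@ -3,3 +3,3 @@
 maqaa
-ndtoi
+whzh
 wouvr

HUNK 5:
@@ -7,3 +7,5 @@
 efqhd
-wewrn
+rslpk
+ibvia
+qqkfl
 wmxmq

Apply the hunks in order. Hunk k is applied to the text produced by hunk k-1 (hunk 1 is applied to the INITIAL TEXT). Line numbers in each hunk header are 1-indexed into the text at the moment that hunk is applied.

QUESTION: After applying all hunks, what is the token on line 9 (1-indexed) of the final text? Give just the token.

Hunk 1: at line 4 remove [brp,kvco,kghju] add [geqka,rzudm] -> 9 lines: bgu lizx czd wouvr pxn geqka rzudm lyh wmxmq
Hunk 2: at line 5 remove [geqka,rzudm,lyh] add [efqhd,wewrn] -> 8 lines: bgu lizx czd wouvr pxn efqhd wewrn wmxmq
Hunk 3: at line 1 remove [czd] add [maqaa,ndtoi] -> 9 lines: bgu lizx maqaa ndtoi wouvr pxn efqhd wewrn wmxmq
Hunk 4: at line 3 remove [ndtoi] add [whzh] -> 9 lines: bgu lizx maqaa whzh wouvr pxn efqhd wewrn wmxmq
Hunk 5: at line 7 remove [wewrn] add [rslpk,ibvia,qqkfl] -> 11 lines: bgu lizx maqaa whzh wouvr pxn efqhd rslpk ibvia qqkfl wmxmq
Final line 9: ibvia

Answer: ibvia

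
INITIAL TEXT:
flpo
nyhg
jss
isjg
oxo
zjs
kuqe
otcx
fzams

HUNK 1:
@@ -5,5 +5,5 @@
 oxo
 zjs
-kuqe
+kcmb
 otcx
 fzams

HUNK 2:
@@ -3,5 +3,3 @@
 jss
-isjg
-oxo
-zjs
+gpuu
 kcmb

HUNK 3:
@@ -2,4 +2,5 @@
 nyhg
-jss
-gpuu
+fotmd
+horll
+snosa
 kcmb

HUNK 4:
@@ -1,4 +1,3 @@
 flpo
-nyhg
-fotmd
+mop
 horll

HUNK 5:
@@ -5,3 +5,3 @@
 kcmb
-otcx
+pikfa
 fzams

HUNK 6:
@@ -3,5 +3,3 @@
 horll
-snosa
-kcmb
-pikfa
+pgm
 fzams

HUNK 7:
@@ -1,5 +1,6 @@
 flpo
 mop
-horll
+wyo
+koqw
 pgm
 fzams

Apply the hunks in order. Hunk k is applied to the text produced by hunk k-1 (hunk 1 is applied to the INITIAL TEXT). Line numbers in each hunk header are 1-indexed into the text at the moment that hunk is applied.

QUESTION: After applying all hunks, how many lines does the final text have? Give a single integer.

Answer: 6

Derivation:
Hunk 1: at line 5 remove [kuqe] add [kcmb] -> 9 lines: flpo nyhg jss isjg oxo zjs kcmb otcx fzams
Hunk 2: at line 3 remove [isjg,oxo,zjs] add [gpuu] -> 7 lines: flpo nyhg jss gpuu kcmb otcx fzams
Hunk 3: at line 2 remove [jss,gpuu] add [fotmd,horll,snosa] -> 8 lines: flpo nyhg fotmd horll snosa kcmb otcx fzams
Hunk 4: at line 1 remove [nyhg,fotmd] add [mop] -> 7 lines: flpo mop horll snosa kcmb otcx fzams
Hunk 5: at line 5 remove [otcx] add [pikfa] -> 7 lines: flpo mop horll snosa kcmb pikfa fzams
Hunk 6: at line 3 remove [snosa,kcmb,pikfa] add [pgm] -> 5 lines: flpo mop horll pgm fzams
Hunk 7: at line 1 remove [horll] add [wyo,koqw] -> 6 lines: flpo mop wyo koqw pgm fzams
Final line count: 6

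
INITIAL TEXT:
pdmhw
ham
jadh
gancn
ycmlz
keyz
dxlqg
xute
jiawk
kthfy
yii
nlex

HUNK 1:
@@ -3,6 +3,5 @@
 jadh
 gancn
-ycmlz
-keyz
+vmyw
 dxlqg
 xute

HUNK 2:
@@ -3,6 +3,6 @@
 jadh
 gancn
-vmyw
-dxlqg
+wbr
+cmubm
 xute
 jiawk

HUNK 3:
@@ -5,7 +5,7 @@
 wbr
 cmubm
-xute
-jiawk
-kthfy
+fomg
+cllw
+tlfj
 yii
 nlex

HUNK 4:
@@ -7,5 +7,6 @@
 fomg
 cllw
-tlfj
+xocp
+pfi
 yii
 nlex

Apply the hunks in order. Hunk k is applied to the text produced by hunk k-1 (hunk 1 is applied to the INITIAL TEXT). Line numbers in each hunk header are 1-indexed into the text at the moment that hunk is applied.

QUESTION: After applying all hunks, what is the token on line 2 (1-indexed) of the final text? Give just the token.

Hunk 1: at line 3 remove [ycmlz,keyz] add [vmyw] -> 11 lines: pdmhw ham jadh gancn vmyw dxlqg xute jiawk kthfy yii nlex
Hunk 2: at line 3 remove [vmyw,dxlqg] add [wbr,cmubm] -> 11 lines: pdmhw ham jadh gancn wbr cmubm xute jiawk kthfy yii nlex
Hunk 3: at line 5 remove [xute,jiawk,kthfy] add [fomg,cllw,tlfj] -> 11 lines: pdmhw ham jadh gancn wbr cmubm fomg cllw tlfj yii nlex
Hunk 4: at line 7 remove [tlfj] add [xocp,pfi] -> 12 lines: pdmhw ham jadh gancn wbr cmubm fomg cllw xocp pfi yii nlex
Final line 2: ham

Answer: ham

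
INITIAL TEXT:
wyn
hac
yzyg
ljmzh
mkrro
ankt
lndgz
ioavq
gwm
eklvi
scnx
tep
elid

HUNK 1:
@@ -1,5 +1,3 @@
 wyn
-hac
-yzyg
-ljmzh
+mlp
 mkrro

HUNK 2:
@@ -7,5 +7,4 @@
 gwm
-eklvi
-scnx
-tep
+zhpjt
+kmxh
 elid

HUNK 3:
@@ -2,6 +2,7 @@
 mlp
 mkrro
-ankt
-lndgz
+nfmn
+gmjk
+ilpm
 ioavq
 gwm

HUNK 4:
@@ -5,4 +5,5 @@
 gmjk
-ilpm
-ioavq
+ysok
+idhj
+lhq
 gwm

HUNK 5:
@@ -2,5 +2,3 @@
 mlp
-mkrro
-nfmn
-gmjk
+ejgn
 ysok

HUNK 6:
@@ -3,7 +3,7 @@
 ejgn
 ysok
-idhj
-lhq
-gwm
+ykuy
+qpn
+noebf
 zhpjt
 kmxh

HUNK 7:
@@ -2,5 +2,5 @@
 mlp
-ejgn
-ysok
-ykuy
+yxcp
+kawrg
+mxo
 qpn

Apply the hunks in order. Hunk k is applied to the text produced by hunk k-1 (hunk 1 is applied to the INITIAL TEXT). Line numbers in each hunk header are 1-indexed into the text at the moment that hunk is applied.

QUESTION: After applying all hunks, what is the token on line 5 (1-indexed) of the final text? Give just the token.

Answer: mxo

Derivation:
Hunk 1: at line 1 remove [hac,yzyg,ljmzh] add [mlp] -> 11 lines: wyn mlp mkrro ankt lndgz ioavq gwm eklvi scnx tep elid
Hunk 2: at line 7 remove [eklvi,scnx,tep] add [zhpjt,kmxh] -> 10 lines: wyn mlp mkrro ankt lndgz ioavq gwm zhpjt kmxh elid
Hunk 3: at line 2 remove [ankt,lndgz] add [nfmn,gmjk,ilpm] -> 11 lines: wyn mlp mkrro nfmn gmjk ilpm ioavq gwm zhpjt kmxh elid
Hunk 4: at line 5 remove [ilpm,ioavq] add [ysok,idhj,lhq] -> 12 lines: wyn mlp mkrro nfmn gmjk ysok idhj lhq gwm zhpjt kmxh elid
Hunk 5: at line 2 remove [mkrro,nfmn,gmjk] add [ejgn] -> 10 lines: wyn mlp ejgn ysok idhj lhq gwm zhpjt kmxh elid
Hunk 6: at line 3 remove [idhj,lhq,gwm] add [ykuy,qpn,noebf] -> 10 lines: wyn mlp ejgn ysok ykuy qpn noebf zhpjt kmxh elid
Hunk 7: at line 2 remove [ejgn,ysok,ykuy] add [yxcp,kawrg,mxo] -> 10 lines: wyn mlp yxcp kawrg mxo qpn noebf zhpjt kmxh elid
Final line 5: mxo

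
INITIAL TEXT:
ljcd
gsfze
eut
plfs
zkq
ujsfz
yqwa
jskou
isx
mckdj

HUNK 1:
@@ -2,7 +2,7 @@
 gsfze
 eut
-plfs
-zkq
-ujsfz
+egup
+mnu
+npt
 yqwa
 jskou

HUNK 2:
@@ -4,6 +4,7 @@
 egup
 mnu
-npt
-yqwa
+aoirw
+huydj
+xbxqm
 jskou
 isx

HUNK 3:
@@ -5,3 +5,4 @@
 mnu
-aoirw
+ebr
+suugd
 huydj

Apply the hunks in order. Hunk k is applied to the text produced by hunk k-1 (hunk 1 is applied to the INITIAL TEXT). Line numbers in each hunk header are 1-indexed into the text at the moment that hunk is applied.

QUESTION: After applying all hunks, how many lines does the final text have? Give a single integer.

Answer: 12

Derivation:
Hunk 1: at line 2 remove [plfs,zkq,ujsfz] add [egup,mnu,npt] -> 10 lines: ljcd gsfze eut egup mnu npt yqwa jskou isx mckdj
Hunk 2: at line 4 remove [npt,yqwa] add [aoirw,huydj,xbxqm] -> 11 lines: ljcd gsfze eut egup mnu aoirw huydj xbxqm jskou isx mckdj
Hunk 3: at line 5 remove [aoirw] add [ebr,suugd] -> 12 lines: ljcd gsfze eut egup mnu ebr suugd huydj xbxqm jskou isx mckdj
Final line count: 12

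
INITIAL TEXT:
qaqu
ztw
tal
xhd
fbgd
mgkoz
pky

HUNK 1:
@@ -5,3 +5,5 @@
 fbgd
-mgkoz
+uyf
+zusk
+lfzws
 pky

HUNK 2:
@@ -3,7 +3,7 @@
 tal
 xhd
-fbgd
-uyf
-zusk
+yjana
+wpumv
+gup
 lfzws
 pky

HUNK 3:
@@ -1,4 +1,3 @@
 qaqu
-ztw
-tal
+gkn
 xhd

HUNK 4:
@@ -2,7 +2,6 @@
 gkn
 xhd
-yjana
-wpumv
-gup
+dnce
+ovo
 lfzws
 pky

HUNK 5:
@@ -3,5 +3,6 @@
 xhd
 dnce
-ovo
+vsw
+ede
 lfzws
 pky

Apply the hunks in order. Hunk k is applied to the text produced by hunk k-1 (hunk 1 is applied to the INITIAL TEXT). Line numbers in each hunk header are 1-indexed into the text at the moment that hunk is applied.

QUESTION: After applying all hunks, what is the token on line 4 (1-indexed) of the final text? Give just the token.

Hunk 1: at line 5 remove [mgkoz] add [uyf,zusk,lfzws] -> 9 lines: qaqu ztw tal xhd fbgd uyf zusk lfzws pky
Hunk 2: at line 3 remove [fbgd,uyf,zusk] add [yjana,wpumv,gup] -> 9 lines: qaqu ztw tal xhd yjana wpumv gup lfzws pky
Hunk 3: at line 1 remove [ztw,tal] add [gkn] -> 8 lines: qaqu gkn xhd yjana wpumv gup lfzws pky
Hunk 4: at line 2 remove [yjana,wpumv,gup] add [dnce,ovo] -> 7 lines: qaqu gkn xhd dnce ovo lfzws pky
Hunk 5: at line 3 remove [ovo] add [vsw,ede] -> 8 lines: qaqu gkn xhd dnce vsw ede lfzws pky
Final line 4: dnce

Answer: dnce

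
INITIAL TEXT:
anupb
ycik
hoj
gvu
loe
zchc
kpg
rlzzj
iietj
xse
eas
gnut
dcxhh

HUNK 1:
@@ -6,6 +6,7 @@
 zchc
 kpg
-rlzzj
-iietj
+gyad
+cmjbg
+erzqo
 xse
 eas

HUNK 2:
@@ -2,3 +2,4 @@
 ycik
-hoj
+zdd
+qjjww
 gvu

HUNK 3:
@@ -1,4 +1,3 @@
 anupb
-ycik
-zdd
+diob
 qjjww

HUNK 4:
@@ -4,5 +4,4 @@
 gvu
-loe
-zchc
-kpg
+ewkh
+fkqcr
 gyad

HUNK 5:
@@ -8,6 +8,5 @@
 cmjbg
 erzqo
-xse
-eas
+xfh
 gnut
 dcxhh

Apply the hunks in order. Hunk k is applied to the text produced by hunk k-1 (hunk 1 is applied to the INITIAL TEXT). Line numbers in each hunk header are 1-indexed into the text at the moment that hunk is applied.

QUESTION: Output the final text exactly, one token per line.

Answer: anupb
diob
qjjww
gvu
ewkh
fkqcr
gyad
cmjbg
erzqo
xfh
gnut
dcxhh

Derivation:
Hunk 1: at line 6 remove [rlzzj,iietj] add [gyad,cmjbg,erzqo] -> 14 lines: anupb ycik hoj gvu loe zchc kpg gyad cmjbg erzqo xse eas gnut dcxhh
Hunk 2: at line 2 remove [hoj] add [zdd,qjjww] -> 15 lines: anupb ycik zdd qjjww gvu loe zchc kpg gyad cmjbg erzqo xse eas gnut dcxhh
Hunk 3: at line 1 remove [ycik,zdd] add [diob] -> 14 lines: anupb diob qjjww gvu loe zchc kpg gyad cmjbg erzqo xse eas gnut dcxhh
Hunk 4: at line 4 remove [loe,zchc,kpg] add [ewkh,fkqcr] -> 13 lines: anupb diob qjjww gvu ewkh fkqcr gyad cmjbg erzqo xse eas gnut dcxhh
Hunk 5: at line 8 remove [xse,eas] add [xfh] -> 12 lines: anupb diob qjjww gvu ewkh fkqcr gyad cmjbg erzqo xfh gnut dcxhh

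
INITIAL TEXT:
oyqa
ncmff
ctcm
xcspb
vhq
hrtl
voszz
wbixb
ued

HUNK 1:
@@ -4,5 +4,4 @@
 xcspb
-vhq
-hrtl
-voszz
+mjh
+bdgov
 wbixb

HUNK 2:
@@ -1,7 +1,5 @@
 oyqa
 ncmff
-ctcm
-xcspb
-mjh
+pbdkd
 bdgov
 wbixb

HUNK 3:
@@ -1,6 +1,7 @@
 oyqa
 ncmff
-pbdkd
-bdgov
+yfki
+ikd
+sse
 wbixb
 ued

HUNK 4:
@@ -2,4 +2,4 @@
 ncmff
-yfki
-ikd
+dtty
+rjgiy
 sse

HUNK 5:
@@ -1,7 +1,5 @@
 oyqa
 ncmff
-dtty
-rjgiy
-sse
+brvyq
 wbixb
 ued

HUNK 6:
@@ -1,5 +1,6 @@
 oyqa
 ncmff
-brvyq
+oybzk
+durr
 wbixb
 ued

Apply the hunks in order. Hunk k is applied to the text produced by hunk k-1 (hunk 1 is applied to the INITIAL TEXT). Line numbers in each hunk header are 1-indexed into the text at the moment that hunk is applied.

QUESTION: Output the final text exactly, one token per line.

Hunk 1: at line 4 remove [vhq,hrtl,voszz] add [mjh,bdgov] -> 8 lines: oyqa ncmff ctcm xcspb mjh bdgov wbixb ued
Hunk 2: at line 1 remove [ctcm,xcspb,mjh] add [pbdkd] -> 6 lines: oyqa ncmff pbdkd bdgov wbixb ued
Hunk 3: at line 1 remove [pbdkd,bdgov] add [yfki,ikd,sse] -> 7 lines: oyqa ncmff yfki ikd sse wbixb ued
Hunk 4: at line 2 remove [yfki,ikd] add [dtty,rjgiy] -> 7 lines: oyqa ncmff dtty rjgiy sse wbixb ued
Hunk 5: at line 1 remove [dtty,rjgiy,sse] add [brvyq] -> 5 lines: oyqa ncmff brvyq wbixb ued
Hunk 6: at line 1 remove [brvyq] add [oybzk,durr] -> 6 lines: oyqa ncmff oybzk durr wbixb ued

Answer: oyqa
ncmff
oybzk
durr
wbixb
ued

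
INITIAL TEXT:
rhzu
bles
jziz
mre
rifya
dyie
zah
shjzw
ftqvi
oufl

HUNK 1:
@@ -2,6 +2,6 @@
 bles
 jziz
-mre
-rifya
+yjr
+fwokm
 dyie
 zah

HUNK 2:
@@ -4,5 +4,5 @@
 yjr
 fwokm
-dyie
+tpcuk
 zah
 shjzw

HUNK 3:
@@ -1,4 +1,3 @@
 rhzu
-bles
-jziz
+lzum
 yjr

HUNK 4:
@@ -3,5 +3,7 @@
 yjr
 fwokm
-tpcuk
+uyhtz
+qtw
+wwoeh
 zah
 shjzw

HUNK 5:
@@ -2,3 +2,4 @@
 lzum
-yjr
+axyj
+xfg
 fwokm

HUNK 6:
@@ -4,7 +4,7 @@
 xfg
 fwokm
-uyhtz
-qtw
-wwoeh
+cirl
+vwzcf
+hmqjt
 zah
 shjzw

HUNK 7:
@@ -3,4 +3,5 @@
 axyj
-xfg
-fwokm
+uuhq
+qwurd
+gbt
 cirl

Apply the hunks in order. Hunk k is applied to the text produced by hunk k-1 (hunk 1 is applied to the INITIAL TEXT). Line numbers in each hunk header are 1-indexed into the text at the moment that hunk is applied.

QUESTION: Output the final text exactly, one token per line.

Hunk 1: at line 2 remove [mre,rifya] add [yjr,fwokm] -> 10 lines: rhzu bles jziz yjr fwokm dyie zah shjzw ftqvi oufl
Hunk 2: at line 4 remove [dyie] add [tpcuk] -> 10 lines: rhzu bles jziz yjr fwokm tpcuk zah shjzw ftqvi oufl
Hunk 3: at line 1 remove [bles,jziz] add [lzum] -> 9 lines: rhzu lzum yjr fwokm tpcuk zah shjzw ftqvi oufl
Hunk 4: at line 3 remove [tpcuk] add [uyhtz,qtw,wwoeh] -> 11 lines: rhzu lzum yjr fwokm uyhtz qtw wwoeh zah shjzw ftqvi oufl
Hunk 5: at line 2 remove [yjr] add [axyj,xfg] -> 12 lines: rhzu lzum axyj xfg fwokm uyhtz qtw wwoeh zah shjzw ftqvi oufl
Hunk 6: at line 4 remove [uyhtz,qtw,wwoeh] add [cirl,vwzcf,hmqjt] -> 12 lines: rhzu lzum axyj xfg fwokm cirl vwzcf hmqjt zah shjzw ftqvi oufl
Hunk 7: at line 3 remove [xfg,fwokm] add [uuhq,qwurd,gbt] -> 13 lines: rhzu lzum axyj uuhq qwurd gbt cirl vwzcf hmqjt zah shjzw ftqvi oufl

Answer: rhzu
lzum
axyj
uuhq
qwurd
gbt
cirl
vwzcf
hmqjt
zah
shjzw
ftqvi
oufl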